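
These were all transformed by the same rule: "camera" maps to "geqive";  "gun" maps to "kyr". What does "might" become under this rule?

qmklx

This is a Caesar cipher with shift 4.
For might: m+4=q, i+4=m, g+4=k, h+4=l, t+4=x.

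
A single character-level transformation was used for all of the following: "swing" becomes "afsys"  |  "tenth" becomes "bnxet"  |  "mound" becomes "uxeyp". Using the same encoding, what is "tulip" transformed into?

In swing: s→a is +8, w→f is +9, i→s is +10, n→y is +11 — the shift increases by 1 each position. Letter i (0-indexed) is shifted by i+8, so successive shifts are 8, 9, 10, ….
Applying it to tulip: t+8=b, u+9=d, l+10=v, i+11=t, p+12=b.

bdvtb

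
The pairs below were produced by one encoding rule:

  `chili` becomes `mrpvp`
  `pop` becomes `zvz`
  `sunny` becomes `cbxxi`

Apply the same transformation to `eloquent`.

lvvablxd

The shift depends on letter class: consonant c→m is +10, but vowel i→p is +7. Vowels shift forward by 7 and consonants shift forward by 10.
On eloquent: e(vowel)+7=l, l(cons)+10=v, o(vowel)+7=v, q(cons)+10=a, u(vowel)+7=b, e(vowel)+7=l, n(cons)+10=x, t(cons)+10=d.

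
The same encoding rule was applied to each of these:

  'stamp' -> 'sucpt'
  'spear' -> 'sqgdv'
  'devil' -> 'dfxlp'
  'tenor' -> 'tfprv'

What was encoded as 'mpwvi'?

Letter i (0-indexed) is shifted by i+0, so successive shifts are 0, 1, 2, ….
Decoding mpwvi: m−0=m, p−1=o, w−2=u, v−3=s, i−4=e.

mouse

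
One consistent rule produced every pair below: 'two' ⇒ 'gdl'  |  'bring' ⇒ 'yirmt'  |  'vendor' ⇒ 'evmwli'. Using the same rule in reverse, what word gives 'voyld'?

elbow

Each pair mirrors across the alphabet (t↔g, w↔d, o↔l): positions sum to 25. This is the alphabet-reversal cipher (Atbash): a becomes z, b becomes y, etc.
Reversing it on voyld: v↔e, o↔l, y↔b, l↔o, d↔w.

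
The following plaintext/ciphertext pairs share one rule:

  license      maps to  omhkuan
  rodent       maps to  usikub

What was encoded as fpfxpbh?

In license: l→o is +3, i→m is +4, c→h is +5, e→k is +6 — the shift increases by 1 each position. The shift increases by 1 at each position, starting from +3: 3, 4, 5, ….
Undoing it on fpfxpbh: f−3=c, p−4=l, f−5=a, x−6=r, p−7=i, b−8=t, h−9=y.

clarity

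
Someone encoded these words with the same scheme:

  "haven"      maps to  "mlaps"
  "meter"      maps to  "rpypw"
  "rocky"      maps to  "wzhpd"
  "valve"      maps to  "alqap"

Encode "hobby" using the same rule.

The rule splits by letter class: vowels +11, consonants +5.
On hobby: h(cons)+5=m, o(vowel)+11=z, b(cons)+5=g, b(cons)+5=g, y(cons)+5=d.

mzggd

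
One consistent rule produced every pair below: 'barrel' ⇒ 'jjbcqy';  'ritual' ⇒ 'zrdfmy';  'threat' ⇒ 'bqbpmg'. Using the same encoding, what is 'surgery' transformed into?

adbrqem

In barrel: b→j is +8, a→j is +9, r→b is +10, r→c is +11 — the shift increases by 1 each position. Letter i (0-indexed) is shifted by i+8, so successive shifts are 8, 9, 10, ….
On surgery: s+8=a, u+9=d, r+10=b, g+11=r, e+12=q, r+13=e, y+14=m.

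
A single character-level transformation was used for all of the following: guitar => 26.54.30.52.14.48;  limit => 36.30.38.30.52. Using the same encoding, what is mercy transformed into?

38.22.48.18.62

The formula is n = 2×(alphabet index, a=1) + 12.
For mercy: m=13→38, e=5→22, r=18→48, c=3→18, y=25→62.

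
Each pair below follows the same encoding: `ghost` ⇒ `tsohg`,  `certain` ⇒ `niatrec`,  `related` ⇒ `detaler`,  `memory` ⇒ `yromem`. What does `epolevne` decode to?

envelope

The output letters match the input read backwards: ghost reversed is tsohg. It's just the letters in reverse order.
Undoing it on epolevne: then reverse → envelope.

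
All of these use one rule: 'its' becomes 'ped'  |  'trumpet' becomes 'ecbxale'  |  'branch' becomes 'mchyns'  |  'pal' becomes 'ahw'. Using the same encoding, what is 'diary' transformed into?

The shift depends on letter class: consonant t→e is +11, but vowel i→p is +7. The rule splits by letter class: vowels +7, consonants +11.
For diary: d(cons)+11=o, i(vowel)+7=p, a(vowel)+7=h, r(cons)+11=c, y(cons)+11=j.

ophcj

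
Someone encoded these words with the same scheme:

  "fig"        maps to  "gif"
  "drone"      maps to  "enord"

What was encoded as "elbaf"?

The output letters match the input read backwards: fig reversed is gif. It's just the letters in reverse order.
Reversing it on elbaf: then reverse → fable.

fable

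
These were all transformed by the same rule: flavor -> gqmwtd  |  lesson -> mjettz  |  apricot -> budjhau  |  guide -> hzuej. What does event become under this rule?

Shifts by position in flavor: pos 0: f→g (+1), pos 1: l→q (+5), pos 2: a→m (+12), pos 3: v→w (+1), pos 4: o→t (+5), pos 5: r→d (+12) — repeating every 3. It's a Vigenère-style cipher with numeric key [1,5,12]: position i shifts by key[i mod 3].
For event: e+1=f, v+5=a, e+12=q, n+1=o, t+5=y.

faqoy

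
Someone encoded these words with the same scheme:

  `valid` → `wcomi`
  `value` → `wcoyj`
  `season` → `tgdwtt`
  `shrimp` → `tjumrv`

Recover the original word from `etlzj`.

drive

In valid: v→w is +1, a→c is +2, l→o is +3, i→m is +4 — the shift increases by 1 each position. Each letter shifts forward by (position + 1), i.e. 1, 2, 3, … — the shift grows by one for each successive letter.
Reversing it on etlzj: e−1=d, t−2=r, l−3=i, z−4=v, j−5=e.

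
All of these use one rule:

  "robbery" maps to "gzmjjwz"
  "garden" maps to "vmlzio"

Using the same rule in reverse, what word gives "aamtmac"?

The output letters match the input read backwards, each shifted +8: robbery reversed is yrebbor. Read the word backwards and shift each letter +8.
Undoing it on aamtmac: shift back: a−8=s, a−8=s, m−8=e, t−8=l, m−8=e, a−8=s, c−8=u → sselesu; then reverse → useless.

useless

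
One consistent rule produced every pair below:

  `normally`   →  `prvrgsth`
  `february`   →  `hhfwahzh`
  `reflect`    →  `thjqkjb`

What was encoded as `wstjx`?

upper

Letter i (0-indexed) is shifted by i+2, so successive shifts are 2, 3, 4, ….
Decoding wstjx: w−2=u, s−3=p, t−4=p, j−5=e, x−6=r.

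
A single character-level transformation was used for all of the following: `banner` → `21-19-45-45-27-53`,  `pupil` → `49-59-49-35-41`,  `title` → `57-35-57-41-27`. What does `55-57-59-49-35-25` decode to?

b(#2)→21 and a(#1)→19: differences scale by 2, so n = 2·pos + 17. With a=1..z=26, the number is 2·pos + 17.
Undoing it on 55-57-59-49-35-25: 55→(55−17)÷2=19=s, 57→(57−17)÷2=20=t, 59→(59−17)÷2=21=u, 49→(49−17)÷2=16=p, 35→(35−17)÷2=9=i, 25→(25−17)÷2=4=d.

stupid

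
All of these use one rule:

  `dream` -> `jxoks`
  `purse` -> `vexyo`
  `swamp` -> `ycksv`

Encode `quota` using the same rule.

weyzk

Two shifts are in play — +10 for a/e/i/o/u, +6 for every other letter.
Applying it to quota: q(cons)+6=w, u(vowel)+10=e, o(vowel)+10=y, t(cons)+6=z, a(vowel)+10=k.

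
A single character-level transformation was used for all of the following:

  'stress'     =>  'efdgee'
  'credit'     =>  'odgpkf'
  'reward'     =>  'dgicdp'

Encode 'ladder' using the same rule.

The shift depends on letter class: consonant s→e is +12, but vowel e→g is +2. Vowels shift forward by 2 and consonants shift forward by 12.
On ladder: l(cons)+12=x, a(vowel)+2=c, d(cons)+12=p, d(cons)+12=p, e(vowel)+2=g, r(cons)+12=d.

xcppgd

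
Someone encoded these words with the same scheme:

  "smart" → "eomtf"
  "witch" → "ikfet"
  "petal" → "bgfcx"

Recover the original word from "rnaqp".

Shifts by position in smart: pos 0: s→e (+12), pos 1: m→o (+2), pos 2: a→m (+12), pos 3: r→t (+2) — repeating every 2. It's a Vigenère-style cipher with numeric key [12,2]: position i shifts by key[i mod 2].
Reversing it on rnaqp: r−12=f, n−2=l, a−12=o, q−2=o, p−12=d.

flood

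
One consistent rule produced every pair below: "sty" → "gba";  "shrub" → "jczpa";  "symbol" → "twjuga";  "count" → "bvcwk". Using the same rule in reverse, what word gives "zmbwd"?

voter

The output letters match the input read backwards, each shifted +8: sty reversed is yts. The word is reversed, then every letter is shifted forward by 8.
Reversing it on zmbwd: shift back: z−8=r, m−8=e, b−8=t, w−8=o, d−8=v → retov; then reverse → voter.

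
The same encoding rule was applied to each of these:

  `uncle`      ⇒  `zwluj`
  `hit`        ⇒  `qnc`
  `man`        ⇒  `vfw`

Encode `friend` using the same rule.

The shift depends on letter class: consonant n→w is +9, but vowel u→z is +5. Two shifts are in play — +5 for a/e/i/o/u, +9 for every other letter.
On friend: f(cons)+9=o, r(cons)+9=a, i(vowel)+5=n, e(vowel)+5=j, n(cons)+9=w, d(cons)+9=m.

oanjwm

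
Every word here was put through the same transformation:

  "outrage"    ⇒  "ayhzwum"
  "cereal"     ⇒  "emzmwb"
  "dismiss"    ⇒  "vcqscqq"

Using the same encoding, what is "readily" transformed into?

o(14)→a(0) and u(20)→y(24) fit y≡17x+22 (mod 26); the inverse of 17 mod 26 is 23. This is an affine cipher: with a=0,…,z=25, each position x becomes (17x+22) mod 26.
For readily: r(17)→17·17+22≡25=z; e(4)→17·4+22≡12=m; a(0)→17·0+22≡22=w; d(3)→17·3+22≡21=v; i(8)→17·8+22≡2=c; l(11)→17·11+22≡1=b; y(24)→17·24+22≡14=o (all mod 26).

zmwvcbo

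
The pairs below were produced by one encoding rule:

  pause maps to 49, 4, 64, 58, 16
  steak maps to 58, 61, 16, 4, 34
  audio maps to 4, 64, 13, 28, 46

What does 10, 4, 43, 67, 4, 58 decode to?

canvas

The formula is n = 3×(alphabet index, a=1) + 1.
Undoing it on 10, 4, 43, 67, 4, 58: 10→(10−1)÷3=3=c, 4→(4−1)÷3=1=a, 43→(43−1)÷3=14=n, 67→(67−1)÷3=22=v, 4→(4−1)÷3=1=a, 58→(58−1)÷3=19=s.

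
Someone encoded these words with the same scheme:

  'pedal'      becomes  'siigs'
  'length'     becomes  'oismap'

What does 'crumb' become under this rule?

fvzsi

In pedal: p→s is +3, e→i is +4, d→i is +5, a→g is +6 — the shift increases by 1 each position. Each letter shifts forward by (position + 3), i.e. 3, 4, 5, … — the shift grows by one for each successive letter.
For crumb: c+3=f, r+4=v, u+5=z, m+6=s, b+7=i.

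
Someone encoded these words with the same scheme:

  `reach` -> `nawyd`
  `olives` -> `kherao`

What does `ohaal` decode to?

sleep

Compare letters: r→n is +22, e→a is +22, a→w is +22 — a constant shift. It's a constant shift of +22 (ROT22).
Reversing it on ohaal: o−22=s, h−22=l, a−22=e, a−22=e, l−22=p.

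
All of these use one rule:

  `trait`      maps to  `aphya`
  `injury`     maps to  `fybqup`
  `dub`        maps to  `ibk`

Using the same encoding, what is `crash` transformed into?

The word is reversed, then every letter is shifted forward by 7.
Applying it to crash: reverse → hsarc; then shift: h+7=o, s+7=z, a+7=h, r+7=y, c+7=j.

ozhyj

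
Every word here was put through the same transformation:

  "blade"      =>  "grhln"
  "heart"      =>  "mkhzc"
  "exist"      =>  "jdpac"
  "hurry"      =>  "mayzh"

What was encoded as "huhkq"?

In blade: b→g is +5, l→r is +6, a→h is +7, d→l is +8 — the shift increases by 1 each position. Each letter shifts forward by (position + 5), i.e. 5, 6, 7, … — the shift grows by one for each successive letter.
Reversing it on huhkq: h−5=c, u−6=o, h−7=a, k−8=c, q−9=h.

coach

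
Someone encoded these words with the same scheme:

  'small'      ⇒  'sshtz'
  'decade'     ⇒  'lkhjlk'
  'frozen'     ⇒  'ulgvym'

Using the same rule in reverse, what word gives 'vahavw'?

Read the word backwards and shift each letter +7.
Undoing it on vahavw: shift back: v−7=o, a−7=t, h−7=a, a−7=t, v−7=o, w−7=p → otatop; then reverse → potato.

potato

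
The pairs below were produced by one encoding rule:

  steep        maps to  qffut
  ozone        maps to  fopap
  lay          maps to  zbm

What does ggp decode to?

off

The output letters match the input read backwards, each shifted +1: steep reversed is peets. Read the word backwards and shift each letter +1.
Reversing it on ggp: shift back: g−1=f, g−1=f, p−1=o → ffo; then reverse → off.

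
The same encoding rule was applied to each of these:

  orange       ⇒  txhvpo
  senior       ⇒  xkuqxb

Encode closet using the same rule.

hrvand

In orange: o→t is +5, r→x is +6, a→h is +7, n→v is +8 — the shift increases by 1 each position. Letter i (0-indexed) is shifted by i+5, so successive shifts are 5, 6, 7, ….
On closet: c+5=h, l+6=r, o+7=v, s+8=a, e+9=n, t+10=d.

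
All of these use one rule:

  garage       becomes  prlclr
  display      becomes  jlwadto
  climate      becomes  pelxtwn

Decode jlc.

Two steps: reverse the string, then apply a Caesar shift of +11.
Reversing it on jlc: shift back: j−11=y, l−11=a, c−11=r → yar; then reverse → ray.

ray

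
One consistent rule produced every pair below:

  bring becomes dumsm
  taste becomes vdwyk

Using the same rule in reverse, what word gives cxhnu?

In bring: b→d is +2, r→u is +3, i→m is +4, n→s is +5 — the shift increases by 1 each position. Each letter shifts forward by (position + 2), i.e. 2, 3, 4, … — the shift grows by one for each successive letter.
Reversing it on cxhnu: c−2=a, x−3=u, h−4=d, n−5=i, u−6=o.

audio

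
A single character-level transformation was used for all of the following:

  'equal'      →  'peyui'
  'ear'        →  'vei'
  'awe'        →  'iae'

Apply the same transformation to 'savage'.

ikezew

Two steps: reverse the string, then apply a Caesar shift of +4.
On savage: reverse → egavas; then shift: e+4=i, g+4=k, a+4=e, v+4=z, a+4=e, s+4=w.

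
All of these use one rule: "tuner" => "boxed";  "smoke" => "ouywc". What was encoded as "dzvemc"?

sculpt

The output letters match the input read backwards, each shifted +10: tuner reversed is renut. Read the word backwards and shift each letter +10.
Undoing it on dzvemc: shift back: d−10=t, z−10=p, v−10=l, e−10=u, m−10=c, c−10=s → tplucs; then reverse → sculpt.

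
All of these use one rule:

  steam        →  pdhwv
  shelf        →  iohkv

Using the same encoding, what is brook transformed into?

Two steps: reverse the string, then apply a Caesar shift of +3.
Applying it to brook: reverse → koorb; then shift: k+3=n, o+3=r, o+3=r, r+3=u, b+3=e.

nrrue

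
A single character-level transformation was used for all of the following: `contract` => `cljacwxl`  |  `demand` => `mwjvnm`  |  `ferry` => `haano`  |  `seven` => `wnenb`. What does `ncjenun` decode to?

The output letters match the input read backwards, each shifted +9: contract reversed is tcartnoc. Read the word backwards and shift each letter +9.
Undoing it on ncjenun: shift back: n−9=e, c−9=t, j−9=a, e−9=v, n−9=e, u−9=l, n−9=e → etavele; then reverse → elevate.

elevate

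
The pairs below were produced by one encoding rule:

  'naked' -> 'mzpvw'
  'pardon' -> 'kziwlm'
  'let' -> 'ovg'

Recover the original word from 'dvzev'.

weave

Each pair mirrors across the alphabet (n↔m, a↔z, k↔p): positions sum to 25. Letters are reflected about the middle of the alphabet (position → 25−position): Atbash.
Decoding dvzev: d↔w, v↔e, z↔a, e↔v, v↔e.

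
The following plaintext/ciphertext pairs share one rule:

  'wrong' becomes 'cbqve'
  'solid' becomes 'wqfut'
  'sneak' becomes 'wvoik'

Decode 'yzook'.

This is an affine cipher: with a=0,…,z=25, each position x becomes (21x+8) mod 26.
Undoing it on yzook: y(24)→5·(24−8)≡2=c; z(25)→5·(25−8)≡7=h; o(14)→5·(14−8)≡4=e; o(14)→5·(14−8)≡4=e; k(10)→5·(10−8)≡10=k (all mod 26).

cheek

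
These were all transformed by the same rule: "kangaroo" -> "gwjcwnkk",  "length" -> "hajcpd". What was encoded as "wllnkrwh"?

It's a constant shift of +22 (ROT22).
Undoing it on wllnkrwh: w−22=a, l−22=p, l−22=p, n−22=r, k−22=o, r−22=v, w−22=a, h−22=l.

approval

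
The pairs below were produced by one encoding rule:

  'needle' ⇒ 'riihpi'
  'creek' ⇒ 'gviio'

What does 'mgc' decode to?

icy

Compare letters: n→r is +4, e→i is +4, e→i is +4 — a constant shift. This is a Caesar cipher with shift 4.
Decoding mgc: m−4=i, g−4=c, c−4=y.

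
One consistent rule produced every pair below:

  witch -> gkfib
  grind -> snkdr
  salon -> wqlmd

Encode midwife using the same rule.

w(22)→g(6) and i(8)→k(10) fit y≡9x+16 (mod 26); the inverse of 9 mod 26 is 3. This is an affine cipher: with a=0,…,z=25, each position x becomes (9x+16) mod 26.
For midwife: m(12)→9·12+16≡20=u; i(8)→9·8+16≡10=k; d(3)→9·3+16≡17=r; w(22)→9·22+16≡6=g; i(8)→9·8+16≡10=k; f(5)→9·5+16≡9=j; e(4)→9·4+16≡0=a (all mod 26).

ukrgkja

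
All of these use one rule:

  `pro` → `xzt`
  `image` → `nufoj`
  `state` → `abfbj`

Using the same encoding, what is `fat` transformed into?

The shift depends on letter class: consonant p→x is +8, but vowel o→t is +5. Two shifts are in play — +5 for a/e/i/o/u, +8 for every other letter.
For fat: f(cons)+8=n, a(vowel)+5=f, t(cons)+8=b.

nfb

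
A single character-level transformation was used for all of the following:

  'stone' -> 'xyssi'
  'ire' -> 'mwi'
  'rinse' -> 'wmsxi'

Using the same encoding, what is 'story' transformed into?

Vowels shift forward by 4 and consonants shift forward by 5.
On story: s(cons)+5=x, t(cons)+5=y, o(vowel)+4=s, r(cons)+5=w, y(cons)+5=d.

xyswd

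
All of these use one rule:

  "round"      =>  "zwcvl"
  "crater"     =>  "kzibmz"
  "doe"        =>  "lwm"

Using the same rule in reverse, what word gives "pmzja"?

Compare letters: r→z is +8, o→w is +8, u→c is +8 — a constant shift. This is a Caesar cipher with shift 8.
Undoing it on pmzja: p−8=h, m−8=e, z−8=r, j−8=b, a−8=s.

herbs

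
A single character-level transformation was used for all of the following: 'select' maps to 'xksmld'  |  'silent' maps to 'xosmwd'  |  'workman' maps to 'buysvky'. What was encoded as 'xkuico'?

senate

In select: s→x is +5, e→k is +6, l→s is +7, e→m is +8 — the shift increases by 1 each position. The shift increases by 1 at each position, starting from +5: 5, 6, 7, ….
Undoing it on xkuico: x−5=s, k−6=e, u−7=n, i−8=a, c−9=t, o−10=e.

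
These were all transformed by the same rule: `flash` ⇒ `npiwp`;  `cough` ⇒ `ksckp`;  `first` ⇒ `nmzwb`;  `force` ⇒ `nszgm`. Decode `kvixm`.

crate

Shifts by position in flash: pos 0: f→n (+8), pos 1: l→p (+4), pos 2: a→i (+8), pos 3: s→w (+4) — repeating every 2. A repeating key of period 2 is used — shifts +8, +4 over and over.
Undoing it on kvixm: k−8=c, v−4=r, i−8=a, x−4=t, m−8=e.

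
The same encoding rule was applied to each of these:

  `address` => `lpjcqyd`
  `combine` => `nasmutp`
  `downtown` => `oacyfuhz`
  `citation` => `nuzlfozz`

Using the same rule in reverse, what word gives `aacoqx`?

Shifts by position in address: pos 0: a→l (+11), pos 1: d→p (+12), pos 2: d→j (+6), pos 3: r→c (+11), pos 4: e→q (+12), pos 5: s→y (+6) — repeating every 3. The shifts repeat in a cycle of length 3: positions 0,1,… shift by +11, +12, +6, then the pattern repeats.
Decoding aacoqx: a−11=p, a−12=o, c−6=w, o−11=d, q−12=e, x−6=r.

powder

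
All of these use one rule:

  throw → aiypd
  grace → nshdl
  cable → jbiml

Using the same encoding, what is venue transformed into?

Shifts by position in throw: pos 0: t→a (+7), pos 1: h→i (+1), pos 2: r→y (+7), pos 3: o→p (+1) — repeating every 2. A repeating key of period 2 is used — shifts +7, +1 over and over.
For venue: v+7=c, e+1=f, n+7=u, u+1=v, e+7=l.

cfuvl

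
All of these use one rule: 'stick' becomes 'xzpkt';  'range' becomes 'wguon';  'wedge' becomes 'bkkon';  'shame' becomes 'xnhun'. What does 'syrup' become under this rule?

In stick: s→x is +5, t→z is +6, i→p is +7, c→k is +8 — the shift increases by 1 each position. Each letter shifts forward by (position + 5), i.e. 5, 6, 7, … — the shift grows by one for each successive letter.
On syrup: s+5=x, y+6=e, r+7=y, u+8=c, p+9=y.

xeycy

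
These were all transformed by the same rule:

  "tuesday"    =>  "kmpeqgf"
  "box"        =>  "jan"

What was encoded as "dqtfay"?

The output letters match the input read backwards, each shifted +12: tuesday reversed is yadseut. Two steps: reverse the string, then apply a Caesar shift of +12.
Undoing it on dqtfay: shift back: d−12=r, q−12=e, t−12=h, f−12=t, a−12=o, y−12=m → rehtom; then reverse → mother.

mother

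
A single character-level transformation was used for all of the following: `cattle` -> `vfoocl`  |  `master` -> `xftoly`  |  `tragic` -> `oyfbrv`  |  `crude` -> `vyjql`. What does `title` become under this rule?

c(2)→v(21) and a(0)→f(5) fit y≡21x+5 (mod 26); the inverse of 21 mod 26 is 5. Treating letters as 0–25, the rule is x ↦ 21x + 5 (mod 26).
For title: t(19)→21·19+5≡14=o; i(8)→21·8+5≡17=r; t(19)→21·19+5≡14=o; l(11)→21·11+5≡2=c; e(4)→21·4+5≡11=l (all mod 26).

orocl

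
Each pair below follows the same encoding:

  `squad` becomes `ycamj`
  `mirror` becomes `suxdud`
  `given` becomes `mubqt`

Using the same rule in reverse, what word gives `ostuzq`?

ignite

Shifts by position in squad: pos 0: s→y (+6), pos 1: q→c (+12), pos 2: u→a (+6), pos 3: a→m (+12) — repeating every 2. It's a Vigenère-style cipher with numeric key [6,12]: position i shifts by key[i mod 2].
Decoding ostuzq: o−6=i, s−12=g, t−6=n, u−12=i, z−6=t, q−12=e.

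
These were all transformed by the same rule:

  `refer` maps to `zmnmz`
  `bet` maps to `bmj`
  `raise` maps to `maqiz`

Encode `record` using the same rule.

lzwkmz

The output letters match the input read backwards, each shifted +8: refer reversed is refer. The word is reversed, then every letter is shifted forward by 8.
Applying it to record: reverse → drocer; then shift: d+8=l, r+8=z, o+8=w, c+8=k, e+8=m, r+8=z.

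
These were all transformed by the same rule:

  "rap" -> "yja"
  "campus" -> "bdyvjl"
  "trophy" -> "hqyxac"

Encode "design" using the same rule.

wprbnm

Read the word backwards and shift each letter +9.
On design: reverse → ngised; then shift: n+9=w, g+9=p, i+9=r, s+9=b, e+9=n, d+9=m.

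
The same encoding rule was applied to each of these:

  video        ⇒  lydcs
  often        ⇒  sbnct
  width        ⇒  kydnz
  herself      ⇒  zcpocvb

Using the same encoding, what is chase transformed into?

ezgoc

Treating letters as 0–25, the rule is x ↦ 25x + 6 (mod 26).
For chase: c(2)→25·2+6≡4=e; h(7)→25·7+6≡25=z; a(0)→25·0+6≡6=g; s(18)→25·18+6≡14=o; e(4)→25·4+6≡2=c (all mod 26).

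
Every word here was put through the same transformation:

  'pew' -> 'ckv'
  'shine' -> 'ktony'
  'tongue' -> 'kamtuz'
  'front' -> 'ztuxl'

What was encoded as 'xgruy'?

solar

The word is reversed, then every letter is shifted forward by 6.
Undoing it on xgruy: shift back: x−6=r, g−6=a, r−6=l, u−6=o, y−6=s → ralos; then reverse → solar.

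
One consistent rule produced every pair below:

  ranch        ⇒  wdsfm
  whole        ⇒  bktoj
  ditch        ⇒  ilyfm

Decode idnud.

A repeating key of period 2 is used — shifts +5, +3 over and over.
Reversing it on idnud: i−5=d, d−3=a, n−5=i, u−3=r, d−5=y.

dairy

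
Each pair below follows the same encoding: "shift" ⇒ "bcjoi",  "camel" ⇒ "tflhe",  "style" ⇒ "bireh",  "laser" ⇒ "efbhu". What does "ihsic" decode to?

s(18)→b(1) and h(7)→c(2) fit y≡7x+5 (mod 26); the inverse of 7 mod 26 is 15. This is an affine cipher: with a=0,…,z=25, each position x becomes (7x+5) mod 26.
Undoing it on ihsic: i(8)→15·(8−5)≡19=t; h(7)→15·(7−5)≡4=e; s(18)→15·(18−5)≡13=n; i(8)→15·(8−5)≡19=t; c(2)→15·(2−5)≡7=h (all mod 26).

tenth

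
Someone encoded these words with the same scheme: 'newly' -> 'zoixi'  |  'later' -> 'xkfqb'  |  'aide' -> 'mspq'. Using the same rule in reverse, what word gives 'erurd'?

shift

Shifts by position in newly: pos 0: n→z (+12), pos 1: e→o (+10), pos 2: w→i (+12), pos 3: l→x (+12), pos 4: y→i (+10) — repeating every 3. A repeating key of period 3 is used — shifts +12, +10, +12 over and over.
Undoing it on erurd: e−12=s, r−10=h, u−12=i, r−12=f, d−10=t.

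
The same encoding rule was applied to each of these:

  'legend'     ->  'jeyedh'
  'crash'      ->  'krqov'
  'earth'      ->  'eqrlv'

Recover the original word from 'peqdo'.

jeans

l(11)→j(9) and e(4)→e(4) fit y≡23x+16 (mod 26); the inverse of 23 mod 26 is 17. Treating letters as 0–25, the rule is x ↦ 23x + 16 (mod 26).
Undoing it on peqdo: p(15)→17·(15−16)≡9=j; e(4)→17·(4−16)≡4=e; q(16)→17·(16−16)≡0=a; d(3)→17·(3−16)≡13=n; o(14)→17·(14−16)≡18=s (all mod 26).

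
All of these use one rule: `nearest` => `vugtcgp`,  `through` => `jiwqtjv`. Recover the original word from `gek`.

ice

Read the word backwards and shift each letter +2.
Undoing it on gek: shift back: g−2=e, e−2=c, k−2=i → eci; then reverse → ice.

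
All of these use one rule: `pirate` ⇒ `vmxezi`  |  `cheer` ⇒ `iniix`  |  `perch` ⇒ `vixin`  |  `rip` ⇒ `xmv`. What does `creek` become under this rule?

Vowels shift forward by 4 and consonants shift forward by 6.
On creek: c(cons)+6=i, r(cons)+6=x, e(vowel)+4=i, e(vowel)+4=i, k(cons)+6=q.

ixiiq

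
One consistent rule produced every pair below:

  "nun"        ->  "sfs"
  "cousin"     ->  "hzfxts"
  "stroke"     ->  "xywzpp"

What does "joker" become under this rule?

Two shifts are in play — +11 for a/e/i/o/u, +5 for every other letter.
On joker: j(cons)+5=o, o(vowel)+11=z, k(cons)+5=p, e(vowel)+11=p, r(cons)+5=w.

ozppw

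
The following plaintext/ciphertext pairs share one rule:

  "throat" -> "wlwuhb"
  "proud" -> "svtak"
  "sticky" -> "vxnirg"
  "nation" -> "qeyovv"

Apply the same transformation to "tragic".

wvfmpk

In throat: t→w is +3, h→l is +4, r→w is +5, o→u is +6 — the shift increases by 1 each position. Each letter shifts forward by (position + 3), i.e. 3, 4, 5, … — the shift grows by one for each successive letter.
On tragic: t+3=w, r+4=v, a+5=f, g+6=m, i+7=p, c+8=k.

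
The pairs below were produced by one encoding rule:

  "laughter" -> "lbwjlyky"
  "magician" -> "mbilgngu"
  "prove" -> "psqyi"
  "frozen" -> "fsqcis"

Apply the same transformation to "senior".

sfplsw

In laughter: l→l is +0, a→b is +1, u→w is +2, g→j is +3 — the shift increases by 1 each position. Each letter shifts forward by its position index (0, 1, 2, …) — the shift grows by one for each successive letter.
On senior: s+0=s, e+1=f, n+2=p, i+3=l, o+4=s, r+5=w.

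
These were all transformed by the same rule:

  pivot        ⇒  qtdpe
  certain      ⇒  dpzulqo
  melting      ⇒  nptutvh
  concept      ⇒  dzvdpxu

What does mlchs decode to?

Shifts by position in pivot: pos 0: p→q (+1), pos 1: i→t (+11), pos 2: v→d (+8), pos 3: o→p (+1), pos 4: t→e (+11) — repeating every 3. It's a Vigenère-style cipher with numeric key [1,11,8]: position i shifts by key[i mod 3].
Undoing it on mlchs: m−1=l, l−11=a, c−8=u, h−1=g, s−11=h.

laugh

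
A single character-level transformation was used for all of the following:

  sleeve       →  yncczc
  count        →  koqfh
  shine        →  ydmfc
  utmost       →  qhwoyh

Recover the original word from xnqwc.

plume

s(18)→y(24) and l(11)→n(13) fit y≡9x+18 (mod 26); the inverse of 9 mod 26 is 3. Each letter's alphabet position (a=0..z=25) is mapped through 9·x+18 mod 26 — an affine cipher.
Decoding xnqwc: x(23)→3·(23−18)≡15=p; n(13)→3·(13−18)≡11=l; q(16)→3·(16−18)≡20=u; w(22)→3·(22−18)≡12=m; c(2)→3·(2−18)≡4=e (all mod 26).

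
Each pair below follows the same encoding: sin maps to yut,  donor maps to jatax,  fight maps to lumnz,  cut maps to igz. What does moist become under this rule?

The shift depends on letter class: consonant s→y is +6, but vowel i→u is +12. The rule splits by letter class: vowels +12, consonants +6.
Applying it to moist: m(cons)+6=s, o(vowel)+12=a, i(vowel)+12=u, s(cons)+6=y, t(cons)+6=z.

sauyz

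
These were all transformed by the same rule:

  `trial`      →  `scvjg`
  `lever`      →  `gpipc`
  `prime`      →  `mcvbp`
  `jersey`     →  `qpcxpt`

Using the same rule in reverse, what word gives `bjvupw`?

t(19)→s(18) and r(17)→c(2) fit y≡21x+9 (mod 26); the inverse of 21 mod 26 is 5. This is an affine cipher: with a=0,…,z=25, each position x becomes (21x+9) mod 26.
Reversing it on bjvupw: b(1)→5·(1−9)≡12=m; j(9)→5·(9−9)≡0=a; v(21)→5·(21−9)≡8=i; u(20)→5·(20−9)≡3=d; p(15)→5·(15−9)≡4=e; w(22)→5·(22−9)≡13=n (all mod 26).

maiden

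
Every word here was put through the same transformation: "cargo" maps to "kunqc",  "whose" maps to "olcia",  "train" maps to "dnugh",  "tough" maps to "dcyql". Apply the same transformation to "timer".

c(2)→k(10) and a(0)→u(20) fit y≡21x+20 (mod 26); the inverse of 21 mod 26 is 5. This is an affine cipher: with a=0,…,z=25, each position x becomes (21x+20) mod 26.
On timer: t(19)→21·19+20≡3=d; i(8)→21·8+20≡6=g; m(12)→21·12+20≡12=m; e(4)→21·4+20≡0=a; r(17)→21·17+20≡13=n (all mod 26).

dgman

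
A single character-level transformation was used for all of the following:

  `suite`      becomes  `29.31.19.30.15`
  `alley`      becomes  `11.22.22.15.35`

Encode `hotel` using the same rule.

18.25.30.15.22

s is letter #19 and maps to 29: an offset of 10. Letters become their 1-based position plus 10 (so a→11, b→12, …).
For hotel: h=8→18, o=15→25, t=20→30, e=5→15, l=12→22.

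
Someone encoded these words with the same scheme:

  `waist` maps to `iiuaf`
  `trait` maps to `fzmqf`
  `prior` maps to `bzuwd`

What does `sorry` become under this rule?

Shifts by position in waist: pos 0: w→i (+12), pos 1: a→i (+8), pos 2: i→u (+12), pos 3: s→a (+8) — repeating every 2. It's a Vigenère-style cipher with numeric key [12,8]: position i shifts by key[i mod 2].
On sorry: s+12=e, o+8=w, r+12=d, r+8=z, y+12=k.

ewdzk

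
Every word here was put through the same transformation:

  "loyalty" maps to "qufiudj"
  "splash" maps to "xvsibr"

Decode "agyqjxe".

variant

In loyalty: l→q is +5, o→u is +6, y→f is +7, a→i is +8 — the shift increases by 1 each position. Each letter shifts forward by (position + 5), i.e. 5, 6, 7, … — the shift grows by one for each successive letter.
Undoing it on agyqjxe: a−5=v, g−6=a, y−7=r, q−8=i, j−9=a, x−10=n, e−11=t.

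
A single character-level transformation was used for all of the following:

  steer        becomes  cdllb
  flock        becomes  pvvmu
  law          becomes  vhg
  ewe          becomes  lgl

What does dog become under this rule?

nvq

The shift depends on letter class: consonant s→c is +10, but vowel e→l is +7. Two shifts are in play — +7 for a/e/i/o/u, +10 for every other letter.
For dog: d(cons)+10=n, o(vowel)+7=v, g(cons)+10=q.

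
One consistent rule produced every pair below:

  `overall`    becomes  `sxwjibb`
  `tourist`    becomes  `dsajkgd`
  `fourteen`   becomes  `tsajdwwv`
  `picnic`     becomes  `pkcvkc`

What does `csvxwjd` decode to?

convert

o(14)→s(18) and v(21)→x(23) fit y≡23x+8 (mod 26); the inverse of 23 mod 26 is 17. This is an affine cipher: with a=0,…,z=25, each position x becomes (23x+8) mod 26.
Decoding csvxwjd: c(2)→17·(2−8)≡2=c; s(18)→17·(18−8)≡14=o; v(21)→17·(21−8)≡13=n; x(23)→17·(23−8)≡21=v; w(22)→17·(22−8)≡4=e; j(9)→17·(9−8)≡17=r; d(3)→17·(3−8)≡19=t (all mod 26).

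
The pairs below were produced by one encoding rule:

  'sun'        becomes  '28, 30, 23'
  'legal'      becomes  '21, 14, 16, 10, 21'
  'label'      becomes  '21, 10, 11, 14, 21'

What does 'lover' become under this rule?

21, 24, 31, 14, 27

s is letter #19 and maps to 28: an offset of 9. Each letter is replaced by its alphabet position (a=1..z=26) + 9.
On lover: l=12→21, o=15→24, v=22→31, e=5→14, r=18→27.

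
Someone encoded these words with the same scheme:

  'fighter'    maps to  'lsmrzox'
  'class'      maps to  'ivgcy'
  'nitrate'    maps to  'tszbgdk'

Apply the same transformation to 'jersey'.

A repeating key of period 2 is used — shifts +6, +10 over and over.
On jersey: j+6=p, e+10=o, r+6=x, s+10=c, e+6=k, y+10=i.

poxcki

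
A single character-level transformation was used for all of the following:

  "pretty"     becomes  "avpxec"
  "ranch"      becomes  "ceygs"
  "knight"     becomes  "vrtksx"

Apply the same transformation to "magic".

A repeating key of period 2 is used — shifts +11, +4 over and over.
On magic: m+11=x, a+4=e, g+11=r, i+4=m, c+11=n.

xermn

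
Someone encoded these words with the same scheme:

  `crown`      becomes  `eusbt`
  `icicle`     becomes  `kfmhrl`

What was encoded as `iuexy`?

Letter i (0-indexed) is shifted by i+2, so successive shifts are 2, 3, 4, ….
Reversing it on iuexy: i−2=g, u−3=r, e−4=a, x−5=s, y−6=s.

grass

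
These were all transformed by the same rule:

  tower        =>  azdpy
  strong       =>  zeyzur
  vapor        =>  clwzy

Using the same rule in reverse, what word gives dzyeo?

Shifts by position in tower: pos 0: t→a (+7), pos 1: o→z (+11), pos 2: w→d (+7), pos 3: e→p (+11) — repeating every 2. A repeating key of period 2 is used — shifts +7, +11 over and over.
Decoding dzyeo: d−7=w, z−11=o, y−7=r, e−11=t, o−7=h.

worth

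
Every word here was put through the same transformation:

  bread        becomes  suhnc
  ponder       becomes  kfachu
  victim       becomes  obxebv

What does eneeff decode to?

tattoo

b(1)→s(18) and r(17)→u(20) fit y≡5x+13 (mod 26); the inverse of 5 mod 26 is 21. Treating letters as 0–25, the rule is x ↦ 5x + 13 (mod 26).
Decoding eneeff: e(4)→21·(4−13)≡19=t; n(13)→21·(13−13)≡0=a; e(4)→21·(4−13)≡19=t; e(4)→21·(4−13)≡19=t; f(5)→21·(5−13)≡14=o; f(5)→21·(5−13)≡14=o (all mod 26).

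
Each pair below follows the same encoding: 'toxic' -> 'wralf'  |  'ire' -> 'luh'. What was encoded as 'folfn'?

click

Compare letters: t→w is +3, o→r is +3, x→a is +3 — a constant shift. Each letter is shifted forward by 3 in the alphabet (a Caesar shift of +3).
Reversing it on folfn: f−3=c, o−3=l, l−3=i, f−3=c, n−3=k.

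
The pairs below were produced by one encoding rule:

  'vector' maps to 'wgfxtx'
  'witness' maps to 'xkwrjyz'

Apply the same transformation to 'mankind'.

In vector: v→w is +1, e→g is +2, c→f is +3, t→x is +4 — the shift increases by 1 each position. Each letter shifts forward by (position + 1), i.e. 1, 2, 3, … — the shift grows by one for each successive letter.
Applying it to mankind: m+1=n, a+2=c, n+3=q, k+4=o, i+5=n, n+6=t, d+7=k.

ncqontk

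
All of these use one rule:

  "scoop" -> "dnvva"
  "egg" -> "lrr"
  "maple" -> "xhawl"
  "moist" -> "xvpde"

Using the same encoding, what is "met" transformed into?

The shift depends on letter class: consonant s→d is +11, but vowel o→v is +7. Two shifts are in play — +7 for a/e/i/o/u, +11 for every other letter.
For met: m(cons)+11=x, e(vowel)+7=l, t(cons)+11=e.

xle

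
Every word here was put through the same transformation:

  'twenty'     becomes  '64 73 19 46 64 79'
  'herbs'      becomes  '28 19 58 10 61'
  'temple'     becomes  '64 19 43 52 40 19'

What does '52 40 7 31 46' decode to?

t(#20)→64 and w(#23)→73: differences scale by 3, so n = 3·pos + 4. Each letter becomes 3×(its alphabet position, a=1..z=26) + 4.
Undoing it on 52 40 7 31 46: 52→(52−4)÷3=16=p, 40→(40−4)÷3=12=l, 7→(7−4)÷3=1=a, 31→(31−4)÷3=9=i, 46→(46−4)÷3=14=n.

plain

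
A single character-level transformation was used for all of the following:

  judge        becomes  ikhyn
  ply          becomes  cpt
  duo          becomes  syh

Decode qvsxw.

storm

The output letters match the input read backwards, each shifted +4: judge reversed is egduj. Read the word backwards and shift each letter +4.
Reversing it on qvsxw: shift back: q−4=m, v−4=r, s−4=o, x−4=t, w−4=s → mrots; then reverse → storm.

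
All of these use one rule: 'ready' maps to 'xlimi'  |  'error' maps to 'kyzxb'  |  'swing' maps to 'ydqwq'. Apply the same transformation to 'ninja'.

In ready: r→x is +6, e→l is +7, a→i is +8, d→m is +9 — the shift increases by 1 each position. Letter i (0-indexed) is shifted by i+6, so successive shifts are 6, 7, 8, ….
For ninja: n+6=t, i+7=p, n+8=v, j+9=s, a+10=k.

tpvsk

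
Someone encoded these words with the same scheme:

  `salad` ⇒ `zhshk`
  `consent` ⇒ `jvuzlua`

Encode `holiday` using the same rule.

Compare letters: s→z is +7, a→h is +7, l→s is +7 — a constant shift. Every letter moves 7 places later in the alphabet, wrapping around z→a.
Applying it to holiday: h+7=o, o+7=v, l+7=s, i+7=p, d+7=k, a+7=h, y+7=f.

ovspkhf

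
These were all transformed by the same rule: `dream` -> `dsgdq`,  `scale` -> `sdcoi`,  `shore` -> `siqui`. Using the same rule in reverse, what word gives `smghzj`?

sleeve

In dream: d→d is +0, r→s is +1, e→g is +2, a→d is +3 — the shift increases by 1 each position. The shift increases by 1 at each position, starting from +0: 0, 1, 2, ….
Decoding smghzj: s−0=s, m−1=l, g−2=e, h−3=e, z−4=v, j−5=e.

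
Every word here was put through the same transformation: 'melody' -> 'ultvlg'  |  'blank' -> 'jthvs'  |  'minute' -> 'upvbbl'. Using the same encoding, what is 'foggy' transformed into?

Two shifts are in play — +7 for a/e/i/o/u, +8 for every other letter.
For foggy: f(cons)+8=n, o(vowel)+7=v, g(cons)+8=o, g(cons)+8=o, y(cons)+8=g.

nvoog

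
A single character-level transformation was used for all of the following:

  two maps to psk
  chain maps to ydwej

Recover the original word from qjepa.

Compare letters: t→p is +22, w→s is +22, o→k is +22 — a constant shift. It's a constant shift of +22 (ROT22).
Reversing it on qjepa: q−22=u, j−22=n, e−22=i, p−22=t, a−22=e.

unite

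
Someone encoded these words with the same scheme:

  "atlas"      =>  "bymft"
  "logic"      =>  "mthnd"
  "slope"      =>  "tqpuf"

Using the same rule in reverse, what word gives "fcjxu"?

exist

Shifts by position in atlas: pos 0: a→b (+1), pos 1: t→y (+5), pos 2: l→m (+1), pos 3: a→f (+5) — repeating every 2. It's a Vigenère-style cipher with numeric key [1,5]: position i shifts by key[i mod 2].
Reversing it on fcjxu: f−1=e, c−5=x, j−1=i, x−5=s, u−1=t.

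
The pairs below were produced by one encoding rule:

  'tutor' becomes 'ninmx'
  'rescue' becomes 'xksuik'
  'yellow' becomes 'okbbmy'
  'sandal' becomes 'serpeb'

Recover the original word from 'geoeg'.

kayak

t(19)→n(13) and u(20)→i(8) fit y≡21x+4 (mod 26); the inverse of 21 mod 26 is 5. Treating letters as 0–25, the rule is x ↦ 21x + 4 (mod 26).
Undoing it on geoeg: g(6)→5·(6−4)≡10=k; e(4)→5·(4−4)≡0=a; o(14)→5·(14−4)≡24=y; e(4)→5·(4−4)≡0=a; g(6)→5·(6−4)≡10=k (all mod 26).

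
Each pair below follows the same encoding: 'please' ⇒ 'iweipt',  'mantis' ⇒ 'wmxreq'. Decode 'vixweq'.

master

Read the word backwards and shift each letter +4.
Reversing it on vixweq: shift back: v−4=r, i−4=e, x−4=t, w−4=s, e−4=a, q−4=m → retsam; then reverse → master.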